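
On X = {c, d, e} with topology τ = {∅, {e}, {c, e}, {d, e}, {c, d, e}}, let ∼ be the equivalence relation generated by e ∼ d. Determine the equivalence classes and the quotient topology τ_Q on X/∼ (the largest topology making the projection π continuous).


X/∼ = {[c], [d=e]}; |τ_Q| = 3.

Equivalence classes: [c], [d=e].
Quotient map π: X → X/∼ sends c ↦ [c], d ↦ [d=e], e ↦ [d=e].
For each subset V ⊆ X/∼, compute π^{-1}(V) ⊆ X and check whether π^{-1}(V) ∈ τ. V is open in τ_Q iff π^{-1}(V) ∈ τ.
  V = {}: π^{-1}(V) = ∅ ∈ τ ✓.
  V = {[c]}: π^{-1}(V) = {c} ∉ τ ✗.
  V = {[d=e]}: π^{-1}(V) = {d, e} ∈ τ ✓.
  V = {[c], [d=e]}: π^{-1}(V) = {c, d, e} ∈ τ ✓.
Open sets in the quotient: τ_Q = {{}, {[d=e]}, {[c], [d=e]}} (3 elements).


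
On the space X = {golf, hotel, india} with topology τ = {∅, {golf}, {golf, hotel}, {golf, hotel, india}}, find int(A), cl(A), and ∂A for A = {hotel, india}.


int(A) = ∅, cl(A) = {hotel, india}, ∂A = {hotel, india}.

Closed sets in (X, τ) are complements of opens:
  closed(X, τ) = {∅, {india}, {hotel, india}, {golf, hotel, india}}.
int(A) = ⋃ {U ∈ τ : U ⊆ A}. Opens contained in A: ∅.
Taking the union of these: int(A) = ∅.
cl(A) = ⋂ {C closed : A ⊆ C}. Closed sets containing A: {hotel, india}, {golf, hotel, india}.
Intersecting these: cl(A) = {hotel, india}.
∂A = cl(A) ∖ int(A) = {hotel, india} ∖ ∅ = {hotel, india}.


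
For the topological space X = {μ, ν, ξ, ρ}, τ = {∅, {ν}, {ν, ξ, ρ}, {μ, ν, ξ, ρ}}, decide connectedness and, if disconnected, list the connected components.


(X, τ) is connected.

Find clopen sets (U ∈ τ with X ∖ U ∈ τ):
  U = ∅, X ∖ U = {μ, ν, ξ, ρ} — both open, so U is clopen.
  U = {μ, ν, ξ, ρ}, X ∖ U = ∅ — both open, so U is clopen.
Only trivial clopens (∅ and X) exist, so (X, τ) is connected.
Compute connected components by grouping points that agree on all clopens:
  component: {μ, ν, ξ, ρ}


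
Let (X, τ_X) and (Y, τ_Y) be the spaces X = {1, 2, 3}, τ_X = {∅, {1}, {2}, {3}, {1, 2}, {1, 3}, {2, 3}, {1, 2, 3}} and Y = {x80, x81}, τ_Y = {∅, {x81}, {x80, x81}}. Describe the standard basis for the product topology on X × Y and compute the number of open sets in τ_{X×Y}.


Basis B = {∅ × ∅, {1} × {x81}, {2} × {x81}, {3} × {x81}, {1} × {x80, x81}, {1, 2} × {x81}, {1, 3} × {x81}, {2} × {x80, x81}, {2, 3} × {x81}, {3} × {x80, x81}, {1, 2, 3} × {x81}, {1, 2} × {x80, x81}, {1, 3} × {x80, x81}, {2, 3} × {x80, x81}, {1, 2, 3} × {x80, x81}}; |τ_{X×Y}| = 27.

Enumerate products U × V with U ∈ τ_X, V ∈ τ_Y (deduplicated):
  ∅ × ∅ = {} (∅)
  {1} × {x81} = {(1,x81)}
  {2} × {x81} = {(2,x81)}
  {3} × {x81} = {(3,x81)}
  {1} × {x80, x81} = {(1,x80), (1,x81)}
  {1, 2} × {x81} = {(1,x81), (2,x81)}
  {1, 3} × {x81} = {(1,x81), (3,x81)}
  {2} × {x80, x81} = {(2,x80), (2,x81)}
  {2, 3} × {x81} = {(2,x81), (3,x81)}
  {3} × {x80, x81} = {(3,x80), (3,x81)}
  {1, 2, 3} × {x81} = {(1,x81), (2,x81), (3,x81)}
  {1, 2} × {x80, x81} = {(1,x80), (1,x81), (2,x80), (2,x81)}
  {1, 3} × {x80, x81} = {(1,x80), (1,x81), (3,x80), (3,x81)}
  {2, 3} × {x80, x81} = {(2,x80), (2,x81), (3,x80), (3,x81)}
  {1, 2, 3} × {x80, x81} = {(1,x80), (1,x81), (2,x80), (2,x81), (3,x80), (3,x81)}
These 15 distinct sets form the basis B.
Close under arbitrary unions to get τ_{X×Y}; counting gives |τ_{X×Y}| = 27.


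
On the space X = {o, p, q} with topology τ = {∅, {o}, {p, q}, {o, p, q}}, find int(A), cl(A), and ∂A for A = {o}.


int(A) = {o}, cl(A) = {o}, ∂A = ∅.

Closed sets in (X, τ) are complements of opens:
  closed(X, τ) = {∅, {o}, {p, q}, {o, p, q}}.
int(A) = ⋃ {U ∈ τ : U ⊆ A}. Opens contained in A: ∅, {o}.
Taking the union of these: int(A) = {o}.
cl(A) = ⋂ {C closed : A ⊆ C}. Closed sets containing A: {o}, {o, p, q}.
Intersecting these: cl(A) = {o}.
∂A = cl(A) ∖ int(A) = {o} ∖ {o} = ∅.


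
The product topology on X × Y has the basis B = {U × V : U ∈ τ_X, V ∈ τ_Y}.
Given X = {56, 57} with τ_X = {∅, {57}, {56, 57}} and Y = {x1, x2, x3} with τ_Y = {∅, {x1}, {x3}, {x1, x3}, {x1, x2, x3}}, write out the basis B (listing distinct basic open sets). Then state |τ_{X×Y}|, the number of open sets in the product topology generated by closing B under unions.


Basis B = {∅ × ∅, {57} × {x1}, {57} × {x3}, {56, 57} × {x1}, {56, 57} × {x3}, {57} × {x1, x3}, {57} × {x1, x2, x3}, {56, 57} × {x1, x3}, {56, 57} × {x1, x2, x3}}; |τ_{X×Y}| = 14.

Enumerate products U × V with U ∈ τ_X, V ∈ τ_Y (deduplicated):
  ∅ × ∅ = {} (∅)
  {57} × {x1} = {(57,x1)}
  {57} × {x3} = {(57,x3)}
  {56, 57} × {x1} = {(56,x1), (57,x1)}
  {56, 57} × {x3} = {(56,x3), (57,x3)}
  {57} × {x1, x3} = {(57,x1), (57,x3)}
  {57} × {x1, x2, x3} = {(57,x1), (57,x2), (57,x3)}
  {56, 57} × {x1, x3} = {(56,x1), (56,x3), (57,x1), (57,x3)}
  {56, 57} × {x1, x2, x3} = {(56,x1), (56,x2), (56,x3), (57,x1), (57,x2), (57,x3)}
These 9 distinct sets form the basis B.
Close under arbitrary unions to get τ_{X×Y}; counting gives |τ_{X×Y}| = 14.


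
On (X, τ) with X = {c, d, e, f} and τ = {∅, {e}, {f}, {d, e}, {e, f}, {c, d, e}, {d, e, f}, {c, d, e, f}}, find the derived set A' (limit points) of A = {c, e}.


A' = {c, d}

For each x ∈ X, list the open sets U ∈ τ with x ∈ U, then check whether U ∩ (A ∖ {x}) ≠ ∅ for every such U.
  x = c: opens ∋ x are {c, d, e}, {c, d, e, f}; each meets A ∖ {c}, so x IS a limit point.
  x = d: opens ∋ x are {d, e}, {c, d, e}, {d, e, f}, {c, d, e, f}; each meets A ∖ {d}, so x IS a limit point.
  x = e: open {e} ∋ x has {e} ∩ (A ∖ {e}) = ∅, so x is NOT a limit point.
  x = f: open {f} ∋ x has {f} ∩ (A ∖ {f}) = ∅, so x is NOT a limit point.
Collecting: A' = {c, d}.


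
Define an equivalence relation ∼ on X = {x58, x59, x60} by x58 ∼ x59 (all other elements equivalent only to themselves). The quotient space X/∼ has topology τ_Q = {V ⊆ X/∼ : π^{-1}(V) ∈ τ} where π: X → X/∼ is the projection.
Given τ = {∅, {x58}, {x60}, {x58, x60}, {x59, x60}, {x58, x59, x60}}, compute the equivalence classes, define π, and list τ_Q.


X/∼ = {[x58=x59], [x60]}; |τ_Q| = 3.

Equivalence classes: [x58=x59], [x60].
Quotient map π: X → X/∼ sends x58 ↦ [x58=x59], x59 ↦ [x58=x59], x60 ↦ [x60].
For each subset V ⊆ X/∼, compute π^{-1}(V) ⊆ X and check whether π^{-1}(V) ∈ τ. V is open in τ_Q iff π^{-1}(V) ∈ τ.
  V = {}: π^{-1}(V) = ∅ ∈ τ ✓.
  V = {[x58=x59]}: π^{-1}(V) = {x58, x59} ∉ τ ✗.
  V = {[x60]}: π^{-1}(V) = {x60} ∈ τ ✓.
  V = {[x58=x59], [x60]}: π^{-1}(V) = {x58, x59, x60} ∈ τ ✓.
Open sets in the quotient: τ_Q = {{}, {[x60]}, {[x58=x59], [x60]}} (3 elements).


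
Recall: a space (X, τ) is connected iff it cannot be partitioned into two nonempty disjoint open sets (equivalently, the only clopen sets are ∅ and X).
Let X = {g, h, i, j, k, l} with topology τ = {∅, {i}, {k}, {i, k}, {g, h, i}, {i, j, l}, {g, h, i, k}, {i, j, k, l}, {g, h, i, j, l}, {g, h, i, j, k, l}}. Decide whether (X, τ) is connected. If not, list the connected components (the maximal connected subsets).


(X, τ) is disconnected; components = [{k}, {g, h, i, j, l}].

Find clopen sets (U ∈ τ with X ∖ U ∈ τ):
  U = ∅, X ∖ U = {g, h, i, j, k, l} — both open, so U is clopen.
  U = {k}, X ∖ U = {g, h, i, j, l} — both open, so U is clopen.
  U = {g, h, i, j, l}, X ∖ U = {k} — both open, so U is clopen.
  U = {g, h, i, j, k, l}, X ∖ U = ∅ — both open, so U is clopen.
Nontrivial clopen(s) exist: e.g. {k}. So (X, τ) is disconnected.
Compute connected components by grouping points that agree on all clopens:
  component: {k}
  component: {g, h, i, j, l}


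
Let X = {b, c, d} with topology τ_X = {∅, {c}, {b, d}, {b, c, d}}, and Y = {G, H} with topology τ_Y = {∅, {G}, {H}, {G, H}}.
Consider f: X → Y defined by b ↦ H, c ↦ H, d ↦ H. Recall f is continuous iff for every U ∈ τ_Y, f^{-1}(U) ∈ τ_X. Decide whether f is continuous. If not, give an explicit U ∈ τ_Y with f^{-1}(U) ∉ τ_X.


f IS continuous.

Compute f^{-1}(U) for each U ∈ τ_Y:
  U = ∅: f^{-1}(U) = ∅ ∈ τ_X ✓.
  U = {G}: f^{-1}(U) = ∅ ∈ τ_X ✓.
  U = {H}: f^{-1}(U) = {b, c, d} ∈ τ_X ✓.
  U = {G, H}: f^{-1}(U) = {b, c, d} ∈ τ_X ✓.
Every preimage lies in τ_X, so f IS continuous.


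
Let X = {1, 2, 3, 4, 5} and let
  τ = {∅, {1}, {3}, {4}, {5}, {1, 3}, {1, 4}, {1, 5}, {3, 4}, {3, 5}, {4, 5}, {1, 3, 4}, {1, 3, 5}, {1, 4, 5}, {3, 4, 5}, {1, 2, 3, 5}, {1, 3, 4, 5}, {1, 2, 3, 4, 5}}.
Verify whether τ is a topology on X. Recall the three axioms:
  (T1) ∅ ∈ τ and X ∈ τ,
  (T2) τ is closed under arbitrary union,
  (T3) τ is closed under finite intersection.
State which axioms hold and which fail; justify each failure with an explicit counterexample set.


τ IS a topology on X.

Axiom (T1): ∅ ∈ τ? Yes; X ∈ τ? Yes.
Axiom (T2/T3): check pairwise unions and intersections of members of τ.
All pairwise intersections and unions checked — each lies in τ. Therefore τ satisfies (T1), (T2), (T3): it IS a topology on X.


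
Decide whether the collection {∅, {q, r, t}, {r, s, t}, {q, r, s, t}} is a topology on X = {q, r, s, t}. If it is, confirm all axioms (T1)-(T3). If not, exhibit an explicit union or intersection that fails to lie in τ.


τ is NOT a topology on X.

Axiom (T1): ∅ ∈ τ? Yes; X ∈ τ? Yes.
Axiom (T2/T3): check pairwise unions and intersections of members of τ.
Counterexample for (T3): {q, r, t} ∩ {r, s, t} = {r, t} ∉ τ. Therefore τ is NOT a topology.


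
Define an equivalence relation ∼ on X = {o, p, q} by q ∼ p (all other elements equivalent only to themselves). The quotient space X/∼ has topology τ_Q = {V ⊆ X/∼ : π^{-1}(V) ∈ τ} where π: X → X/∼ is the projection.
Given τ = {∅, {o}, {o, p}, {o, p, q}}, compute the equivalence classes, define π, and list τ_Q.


X/∼ = {[o], [p=q]}; |τ_Q| = 3.

Equivalence classes: [o], [p=q].
Quotient map π: X → X/∼ sends o ↦ [o], p ↦ [p=q], q ↦ [p=q].
For each subset V ⊆ X/∼, compute π^{-1}(V) ⊆ X and check whether π^{-1}(V) ∈ τ. V is open in τ_Q iff π^{-1}(V) ∈ τ.
  V = {}: π^{-1}(V) = ∅ ∈ τ ✓.
  V = {[o]}: π^{-1}(V) = {o} ∈ τ ✓.
  V = {[p=q]}: π^{-1}(V) = {p, q} ∉ τ ✗.
  V = {[o], [p=q]}: π^{-1}(V) = {o, p, q} ∈ τ ✓.
Open sets in the quotient: τ_Q = {{}, {[o]}, {[o], [p=q]}} (3 elements).


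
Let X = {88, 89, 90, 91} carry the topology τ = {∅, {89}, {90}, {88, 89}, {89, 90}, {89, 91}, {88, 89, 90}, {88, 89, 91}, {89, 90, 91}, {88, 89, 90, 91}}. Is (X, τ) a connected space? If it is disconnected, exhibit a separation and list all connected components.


(X, τ) is disconnected; components = [{90}, {88, 89, 91}].

Find clopen sets (U ∈ τ with X ∖ U ∈ τ):
  U = ∅, X ∖ U = {88, 89, 90, 91} — both open, so U is clopen.
  U = {90}, X ∖ U = {88, 89, 91} — both open, so U is clopen.
  U = {88, 89, 91}, X ∖ U = {90} — both open, so U is clopen.
  U = {88, 89, 90, 91}, X ∖ U = ∅ — both open, so U is clopen.
Nontrivial clopen(s) exist: e.g. {90}. So (X, τ) is disconnected.
Compute connected components by grouping points that agree on all clopens:
  component: {90}
  component: {88, 89, 91}


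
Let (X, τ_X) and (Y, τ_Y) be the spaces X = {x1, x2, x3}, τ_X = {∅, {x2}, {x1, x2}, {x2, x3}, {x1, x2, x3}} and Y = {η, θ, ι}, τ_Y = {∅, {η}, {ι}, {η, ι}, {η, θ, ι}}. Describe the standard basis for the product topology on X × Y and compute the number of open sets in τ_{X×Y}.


Basis B = {∅ × ∅, {x2} × {η}, {x2} × {ι}, {x1, x2} × {η}, {x1, x2} × {ι}, {x2} × {η, ι}, {x2, x3} × {η}, {x2, x3} × {ι}, {x1, x2, x3} × {η}, {x1, x2, x3} × {ι}, {x2} × {η, θ, ι}, {x1, x2} × {η, ι}, {x2, x3} × {η, ι}, {x1, x2} × {η, θ, ι}, {x1, x2, x3} × {η, ι}, {x2, x3} × {η, θ, ι}, {x1, x2, x3} × {η, θ, ι}}; |τ_{X×Y}| = 50.

Enumerate products U × V with U ∈ τ_X, V ∈ τ_Y (deduplicated):
  ∅ × ∅ = {} (∅)
  {x2} × {η} = {(x2,η)}
  {x2} × {ι} = {(x2,ι)}
  {x1, x2} × {η} = {(x1,η), (x2,η)}
  {x1, x2} × {ι} = {(x1,ι), (x2,ι)}
  {x2} × {η, ι} = {(x2,η), (x2,ι)}
  {x2, x3} × {η} = {(x2,η), (x3,η)}
  {x2, x3} × {ι} = {(x2,ι), (x3,ι)}
  {x1, x2, x3} × {η} = {(x1,η), (x2,η), (x3,η)}
  {x1, x2, x3} × {ι} = {(x1,ι), (x2,ι), (x3,ι)}
  {x2} × {η, θ, ι} = {(x2,η), (x2,θ), (x2,ι)}
  {x1, x2} × {η, ι} = {(x1,η), (x1,ι), (x2,η), (x2,ι)}
  {x2, x3} × {η, ι} = {(x2,η), (x2,ι), (x3,η), (x3,ι)}
  {x1, x2} × {η, θ, ι} = {(x1,η), (x1,θ), (x1,ι), (x2,η), (x2,θ), (x2,ι)}
  {x1, x2, x3} × {η, ι} = {(x1,η), (x1,ι), (x2,η), (x2,ι), (x3,η), (x3,ι)}
  {x2, x3} × {η, θ, ι} = {(x2,η), (x2,θ), (x2,ι), (x3,η), (x3,θ), (x3,ι)}
  {x1, x2, x3} × {η, θ, ι} = {(x1,η), (x1,θ), (x1,ι), (x2,η), (x2,θ), (x2,ι), (x3,η), (x3,θ), (x3,ι)}
These 17 distinct sets form the basis B.
Close under arbitrary unions to get τ_{X×Y}; counting gives |τ_{X×Y}| = 50.


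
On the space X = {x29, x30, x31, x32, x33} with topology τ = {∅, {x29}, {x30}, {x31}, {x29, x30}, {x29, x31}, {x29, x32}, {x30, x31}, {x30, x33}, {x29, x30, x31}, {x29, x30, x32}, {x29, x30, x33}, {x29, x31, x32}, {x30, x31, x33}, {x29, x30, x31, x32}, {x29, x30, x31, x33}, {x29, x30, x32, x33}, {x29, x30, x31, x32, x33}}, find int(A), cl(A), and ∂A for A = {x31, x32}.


int(A) = {x31}, cl(A) = {x31, x32}, ∂A = {x32}.

Closed sets in (X, τ) are complements of opens:
  closed(X, τ) = {∅, {x31}, {x32}, {x33}, {x29, x32}, {x30, x33}, {x31, x32}, {x31, x33}, {x32, x33}, {x29, x31, x32}, {x29, x32, x33}, {x30, x31, x33}, {x30, x32, x33}, {x31, x32, x33}, {x29, x30, x32, x33}, {x29, x31, x32, x33}, {x30, x31, x32, x33}, {x29, x30, x31, x32, x33}}.
int(A) = ⋃ {U ∈ τ : U ⊆ A}. Opens contained in A: ∅, {x31}.
Taking the union of these: int(A) = {x31}.
cl(A) = ⋂ {C closed : A ⊆ C}. Closed sets containing A: {x31, x32}, {x29, x31, x32}, {x31, x32, x33}, {x29, x31, x32, x33}, {x30, x31, x32, x33}, {x29, x30, x31, x32, x33}.
Intersecting these: cl(A) = {x31, x32}.
∂A = cl(A) ∖ int(A) = {x31, x32} ∖ {x31} = {x32}.


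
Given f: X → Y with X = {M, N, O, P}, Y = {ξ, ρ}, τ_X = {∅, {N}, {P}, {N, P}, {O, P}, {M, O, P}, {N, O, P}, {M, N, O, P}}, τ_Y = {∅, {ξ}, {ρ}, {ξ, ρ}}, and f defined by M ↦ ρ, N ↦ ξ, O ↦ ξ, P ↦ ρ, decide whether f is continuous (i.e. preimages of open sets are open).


f is NOT continuous.

Compute f^{-1}(U) for each U ∈ τ_Y:
  U = ∅: f^{-1}(U) = ∅ ∈ τ_X ✓.
  U = {ξ}: f^{-1}(U) = {N, O} ∉ τ_X ✗.
  U = {ρ}: f^{-1}(U) = {M, P} ∉ τ_X ✗.
  U = {ξ, ρ}: f^{-1}(U) = {M, N, O, P} ∈ τ_X ✓.
Found U = {ξ} with f^{-1}(U) = {N, O} not in τ_X. Therefore f is NOT continuous.


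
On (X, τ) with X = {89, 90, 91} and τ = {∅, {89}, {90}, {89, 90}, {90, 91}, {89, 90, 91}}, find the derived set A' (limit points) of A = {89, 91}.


A' = ∅

For each x ∈ X, list the open sets U ∈ τ with x ∈ U, then check whether U ∩ (A ∖ {x}) ≠ ∅ for every such U.
  x = 89: open {89} ∋ x has {89} ∩ (A ∖ {89}) = ∅, so x is NOT a limit point.
  x = 90: open {90} ∋ x has {90} ∩ (A ∖ {90}) = ∅, so x is NOT a limit point.
  x = 91: open {90, 91} ∋ x has {90, 91} ∩ (A ∖ {91}) = ∅, so x is NOT a limit point.
Collecting: A' = ∅.


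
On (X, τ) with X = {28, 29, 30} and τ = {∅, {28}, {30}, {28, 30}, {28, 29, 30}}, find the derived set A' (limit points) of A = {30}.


A' = {29}

For each x ∈ X, list the open sets U ∈ τ with x ∈ U, then check whether U ∩ (A ∖ {x}) ≠ ∅ for every such U.
  x = 28: open {28} ∋ x has {28} ∩ (A ∖ {28}) = ∅, so x is NOT a limit point.
  x = 29: opens ∋ x are {28, 29, 30}; each meets A ∖ {29}, so x IS a limit point.
  x = 30: open {30} ∋ x has {30} ∩ (A ∖ {30}) = ∅, so x is NOT a limit point.
Collecting: A' = {29}.


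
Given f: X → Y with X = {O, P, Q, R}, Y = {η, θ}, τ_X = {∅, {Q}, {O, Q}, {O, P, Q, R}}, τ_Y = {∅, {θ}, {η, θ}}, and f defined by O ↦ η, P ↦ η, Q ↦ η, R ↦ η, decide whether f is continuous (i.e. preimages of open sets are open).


f IS continuous.

Compute f^{-1}(U) for each U ∈ τ_Y:
  U = ∅: f^{-1}(U) = ∅ ∈ τ_X ✓.
  U = {θ}: f^{-1}(U) = ∅ ∈ τ_X ✓.
  U = {η, θ}: f^{-1}(U) = {O, P, Q, R} ∈ τ_X ✓.
Every preimage lies in τ_X, so f IS continuous.


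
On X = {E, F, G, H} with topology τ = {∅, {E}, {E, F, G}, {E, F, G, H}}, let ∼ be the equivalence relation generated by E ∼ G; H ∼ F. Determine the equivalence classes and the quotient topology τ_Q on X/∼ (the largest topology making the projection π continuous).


X/∼ = {[E=G], [F=H]}; |τ_Q| = 2.

Equivalence classes: [E=G], [F=H].
Quotient map π: X → X/∼ sends E ↦ [E=G], F ↦ [F=H], G ↦ [E=G], H ↦ [F=H].
For each subset V ⊆ X/∼, compute π^{-1}(V) ⊆ X and check whether π^{-1}(V) ∈ τ. V is open in τ_Q iff π^{-1}(V) ∈ τ.
  V = {}: π^{-1}(V) = ∅ ∈ τ ✓.
  V = {[E=G]}: π^{-1}(V) = {E, G} ∉ τ ✗.
  V = {[F=H]}: π^{-1}(V) = {F, H} ∉ τ ✗.
  V = {[E=G], [F=H]}: π^{-1}(V) = {E, F, G, H} ∈ τ ✓.
Open sets in the quotient: τ_Q = {{}, {[E=G], [F=H]}} (2 elements).


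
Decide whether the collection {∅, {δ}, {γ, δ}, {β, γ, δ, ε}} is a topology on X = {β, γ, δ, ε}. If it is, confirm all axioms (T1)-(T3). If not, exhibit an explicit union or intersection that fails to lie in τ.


τ IS a topology on X.

Axiom (T1): ∅ ∈ τ? Yes; X ∈ τ? Yes.
Axiom (T2/T3): check pairwise unions and intersections of members of τ.
All pairwise intersections and unions checked — each lies in τ. Therefore τ satisfies (T1), (T2), (T3): it IS a topology on X.


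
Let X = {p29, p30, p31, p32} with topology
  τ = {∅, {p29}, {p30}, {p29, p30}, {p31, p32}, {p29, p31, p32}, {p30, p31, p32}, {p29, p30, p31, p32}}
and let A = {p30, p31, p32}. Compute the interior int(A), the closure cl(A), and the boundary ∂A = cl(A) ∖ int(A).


int(A) = {p30, p31, p32}, cl(A) = {p30, p31, p32}, ∂A = ∅.

Closed sets in (X, τ) are complements of opens:
  closed(X, τ) = {∅, {p29}, {p30}, {p29, p30}, {p31, p32}, {p29, p31, p32}, {p30, p31, p32}, {p29, p30, p31, p32}}.
int(A) = ⋃ {U ∈ τ : U ⊆ A}. Opens contained in A: ∅, {p30}, {p31, p32}, {p30, p31, p32}.
Taking the union of these: int(A) = {p30, p31, p32}.
cl(A) = ⋂ {C closed : A ⊆ C}. Closed sets containing A: {p30, p31, p32}, {p29, p30, p31, p32}.
Intersecting these: cl(A) = {p30, p31, p32}.
∂A = cl(A) ∖ int(A) = {p30, p31, p32} ∖ {p30, p31, p32} = ∅.


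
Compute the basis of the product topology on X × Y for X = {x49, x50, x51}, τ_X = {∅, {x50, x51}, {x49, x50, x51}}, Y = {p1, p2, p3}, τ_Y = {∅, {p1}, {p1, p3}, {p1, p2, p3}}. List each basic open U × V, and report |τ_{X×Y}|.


Basis B = {∅ × ∅, {x50, x51} × {p1}, {x49, x50, x51} × {p1}, {x50, x51} × {p1, p3}, {x49, x50, x51} × {p1, p3}, {x50, x51} × {p1, p2, p3}, {x49, x50, x51} × {p1, p2, p3}}; |τ_{X×Y}| = 10.

Enumerate products U × V with U ∈ τ_X, V ∈ τ_Y (deduplicated):
  ∅ × ∅ = {} (∅)
  {x50, x51} × {p1} = {(x50,p1), (x51,p1)}
  {x49, x50, x51} × {p1} = {(x49,p1), (x50,p1), (x51,p1)}
  {x50, x51} × {p1, p3} = {(x50,p1), (x50,p3), (x51,p1), (x51,p3)}
  {x49, x50, x51} × {p1, p3} = {(x49,p1), (x49,p3), (x50,p1), (x50,p3), (x51,p1), (x51,p3)}
  {x50, x51} × {p1, p2, p3} = {(x50,p1), (x50,p2), (x50,p3), (x51,p1), (x51,p2), (x51,p3)}
  {x49, x50, x51} × {p1, p2, p3} = {(x49,p1), (x49,p2), (x49,p3), (x50,p1), (x50,p2), (x50,p3), (x51,p1), (x51,p2), (x51,p3)}
These 7 distinct sets form the basis B.
Close under arbitrary unions to get τ_{X×Y}; counting gives |τ_{X×Y}| = 10.


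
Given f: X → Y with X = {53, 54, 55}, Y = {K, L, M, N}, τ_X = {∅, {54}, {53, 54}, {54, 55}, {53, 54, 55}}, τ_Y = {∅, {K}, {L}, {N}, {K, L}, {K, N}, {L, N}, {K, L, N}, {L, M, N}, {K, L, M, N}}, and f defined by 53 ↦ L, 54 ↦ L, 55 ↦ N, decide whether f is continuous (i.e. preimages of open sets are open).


f is NOT continuous.

Compute f^{-1}(U) for each U ∈ τ_Y:
  U = ∅: f^{-1}(U) = ∅ ∈ τ_X ✓.
  U = {K}: f^{-1}(U) = ∅ ∈ τ_X ✓.
  U = {L}: f^{-1}(U) = {53, 54} ∈ τ_X ✓.
  U = {N}: f^{-1}(U) = {55} ∉ τ_X ✗.
  U = {K, L}: f^{-1}(U) = {53, 54} ∈ τ_X ✓.
  U = {K, N}: f^{-1}(U) = {55} ∉ τ_X ✗.
  U = {L, N}: f^{-1}(U) = {53, 54, 55} ∈ τ_X ✓.
  U = {K, L, N}: f^{-1}(U) = {53, 54, 55} ∈ τ_X ✓.
  U = {L, M, N}: f^{-1}(U) = {53, 54, 55} ∈ τ_X ✓.
  U = {K, L, M, N}: f^{-1}(U) = {53, 54, 55} ∈ τ_X ✓.
Found U = {N} with f^{-1}(U) = {55} not in τ_X. Therefore f is NOT continuous.


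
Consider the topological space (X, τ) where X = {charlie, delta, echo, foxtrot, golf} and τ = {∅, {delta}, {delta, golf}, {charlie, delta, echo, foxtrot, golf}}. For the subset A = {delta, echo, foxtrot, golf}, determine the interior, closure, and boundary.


int(A) = {delta, golf}, cl(A) = {charlie, delta, echo, foxtrot, golf}, ∂A = {charlie, echo, foxtrot}.

Closed sets in (X, τ) are complements of opens:
  closed(X, τ) = {∅, {charlie, echo, foxtrot}, {charlie, echo, foxtrot, golf}, {charlie, delta, echo, foxtrot, golf}}.
int(A) = ⋃ {U ∈ τ : U ⊆ A}. Opens contained in A: ∅, {delta}, {delta, golf}.
Taking the union of these: int(A) = {delta, golf}.
cl(A) = ⋂ {C closed : A ⊆ C}. Closed sets containing A: {charlie, delta, echo, foxtrot, golf}.
Intersecting these: cl(A) = {charlie, delta, echo, foxtrot, golf}.
∂A = cl(A) ∖ int(A) = {charlie, delta, echo, foxtrot, golf} ∖ {delta, golf} = {charlie, echo, foxtrot}.


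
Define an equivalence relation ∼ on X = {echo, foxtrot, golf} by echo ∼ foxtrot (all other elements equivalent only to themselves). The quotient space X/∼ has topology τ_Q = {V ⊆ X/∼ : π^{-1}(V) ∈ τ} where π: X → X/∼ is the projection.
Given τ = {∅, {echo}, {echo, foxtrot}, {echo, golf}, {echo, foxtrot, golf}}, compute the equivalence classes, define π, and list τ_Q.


X/∼ = {[echo=foxtrot], [golf]}; |τ_Q| = 3.

Equivalence classes: [echo=foxtrot], [golf].
Quotient map π: X → X/∼ sends echo ↦ [echo=foxtrot], foxtrot ↦ [echo=foxtrot], golf ↦ [golf].
For each subset V ⊆ X/∼, compute π^{-1}(V) ⊆ X and check whether π^{-1}(V) ∈ τ. V is open in τ_Q iff π^{-1}(V) ∈ τ.
  V = {}: π^{-1}(V) = ∅ ∈ τ ✓.
  V = {[echo=foxtrot]}: π^{-1}(V) = {echo, foxtrot} ∈ τ ✓.
  V = {[golf]}: π^{-1}(V) = {golf} ∉ τ ✗.
  V = {[echo=foxtrot], [golf]}: π^{-1}(V) = {echo, foxtrot, golf} ∈ τ ✓.
Open sets in the quotient: τ_Q = {{}, {[echo=foxtrot]}, {[echo=foxtrot], [golf]}} (3 elements).


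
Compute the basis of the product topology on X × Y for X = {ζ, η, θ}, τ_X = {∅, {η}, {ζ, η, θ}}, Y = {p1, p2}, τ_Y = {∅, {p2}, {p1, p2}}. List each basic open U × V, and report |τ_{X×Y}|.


Basis B = {∅ × ∅, {η} × {p2}, {η} × {p1, p2}, {ζ, η, θ} × {p2}, {ζ, η, θ} × {p1, p2}}; |τ_{X×Y}| = 6.

Enumerate products U × V with U ∈ τ_X, V ∈ τ_Y (deduplicated):
  ∅ × ∅ = {} (∅)
  {η} × {p2} = {(η,p2)}
  {η} × {p1, p2} = {(η,p1), (η,p2)}
  {ζ, η, θ} × {p2} = {(ζ,p2), (η,p2), (θ,p2)}
  {ζ, η, θ} × {p1, p2} = {(ζ,p1), (ζ,p2), (η,p1), (η,p2), (θ,p1), (θ,p2)}
These 5 distinct sets form the basis B.
Close under arbitrary unions to get τ_{X×Y}; counting gives |τ_{X×Y}| = 6.


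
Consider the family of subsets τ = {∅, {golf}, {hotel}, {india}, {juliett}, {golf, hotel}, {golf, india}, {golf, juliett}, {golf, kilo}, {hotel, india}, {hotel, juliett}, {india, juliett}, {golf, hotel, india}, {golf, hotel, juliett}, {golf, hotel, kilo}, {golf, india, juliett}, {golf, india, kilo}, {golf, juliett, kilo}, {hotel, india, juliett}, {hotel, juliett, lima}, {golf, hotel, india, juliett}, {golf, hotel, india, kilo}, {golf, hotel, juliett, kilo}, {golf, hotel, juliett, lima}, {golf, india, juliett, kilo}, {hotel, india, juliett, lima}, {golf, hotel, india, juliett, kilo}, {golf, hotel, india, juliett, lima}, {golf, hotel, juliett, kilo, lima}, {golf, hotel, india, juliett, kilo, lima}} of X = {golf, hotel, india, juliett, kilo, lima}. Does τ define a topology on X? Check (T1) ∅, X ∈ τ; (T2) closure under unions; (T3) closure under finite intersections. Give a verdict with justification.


τ IS a topology on X.

Axiom (T1): ∅ ∈ τ? Yes; X ∈ τ? Yes.
Axiom (T2/T3): check pairwise unions and intersections of members of τ.
All pairwise intersections and unions checked — each lies in τ. Therefore τ satisfies (T1), (T2), (T3): it IS a topology on X.


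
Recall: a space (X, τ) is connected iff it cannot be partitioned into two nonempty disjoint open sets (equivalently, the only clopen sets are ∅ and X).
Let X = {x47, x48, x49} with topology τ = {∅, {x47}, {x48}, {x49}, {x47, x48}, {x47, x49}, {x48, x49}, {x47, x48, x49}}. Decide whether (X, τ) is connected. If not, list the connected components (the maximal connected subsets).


(X, τ) is disconnected; components = [{x47}, {x48}, {x49}].

Find clopen sets (U ∈ τ with X ∖ U ∈ τ):
  U = ∅, X ∖ U = {x47, x48, x49} — both open, so U is clopen.
  U = {x47}, X ∖ U = {x48, x49} — both open, so U is clopen.
  U = {x48}, X ∖ U = {x47, x49} — both open, so U is clopen.
  U = {x49}, X ∖ U = {x47, x48} — both open, so U is clopen.
  U = {x47, x48}, X ∖ U = {x49} — both open, so U is clopen.
  U = {x47, x49}, X ∖ U = {x48} — both open, so U is clopen.
  U = {x48, x49}, X ∖ U = {x47} — both open, so U is clopen.
  U = {x47, x48, x49}, X ∖ U = ∅ — both open, so U is clopen.
Nontrivial clopen(s) exist: e.g. {x48}. So (X, τ) is disconnected.
Compute connected components by grouping points that agree on all clopens:
  component: {x47}
  component: {x48}
  component: {x49}


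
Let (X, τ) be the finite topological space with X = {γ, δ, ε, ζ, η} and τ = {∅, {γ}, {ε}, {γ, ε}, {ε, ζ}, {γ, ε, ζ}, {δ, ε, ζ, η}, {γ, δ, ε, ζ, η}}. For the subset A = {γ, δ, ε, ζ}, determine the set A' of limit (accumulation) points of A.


A' = {δ, ζ, η}

For each x ∈ X, list the open sets U ∈ τ with x ∈ U, then check whether U ∩ (A ∖ {x}) ≠ ∅ for every such U.
  x = γ: open {γ} ∋ x has {γ} ∩ (A ∖ {γ}) = ∅, so x is NOT a limit point.
  x = δ: opens ∋ x are {δ, ε, ζ, η}, {γ, δ, ε, ζ, η}; each meets A ∖ {δ}, so x IS a limit point.
  x = ε: open {ε} ∋ x has {ε} ∩ (A ∖ {ε}) = ∅, so x is NOT a limit point.
  x = ζ: opens ∋ x are {ε, ζ}, {γ, ε, ζ}, {δ, ε, ζ, η}, {γ, δ, ε, ζ, η}; each meets A ∖ {ζ}, so x IS a limit point.
  x = η: opens ∋ x are {δ, ε, ζ, η}, {γ, δ, ε, ζ, η}; each meets A ∖ {η}, so x IS a limit point.
Collecting: A' = {δ, ζ, η}.


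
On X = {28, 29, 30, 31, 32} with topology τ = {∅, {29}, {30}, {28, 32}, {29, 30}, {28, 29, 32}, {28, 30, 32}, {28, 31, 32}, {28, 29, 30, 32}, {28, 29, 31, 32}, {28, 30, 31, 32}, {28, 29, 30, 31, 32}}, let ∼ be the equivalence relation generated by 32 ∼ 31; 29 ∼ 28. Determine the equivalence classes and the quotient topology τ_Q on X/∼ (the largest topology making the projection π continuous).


X/∼ = {[28=29], [30], [31=32]}; |τ_Q| = 4.

Equivalence classes: [28=29], [30], [31=32].
Quotient map π: X → X/∼ sends 28 ↦ [28=29], 29 ↦ [28=29], 30 ↦ [30], 31 ↦ [31=32], 32 ↦ [31=32].
For each subset V ⊆ X/∼, compute π^{-1}(V) ⊆ X and check whether π^{-1}(V) ∈ τ. V is open in τ_Q iff π^{-1}(V) ∈ τ.
  V = {}: π^{-1}(V) = ∅ ∈ τ ✓.
  V = {[28=29]}: π^{-1}(V) = {28, 29} ∉ τ ✗.
  V = {[30]}: π^{-1}(V) = {30} ∈ τ ✓.
  V = {[28=29], [30]}: π^{-1}(V) = {28, 29, 30} ∉ τ ✗.
  V = {[31=32]}: π^{-1}(V) = {31, 32} ∉ τ ✗.
  V = {[28=29], [31=32]}: π^{-1}(V) = {28, 29, 31, 32} ∈ τ ✓.
  V = {[30], [31=32]}: π^{-1}(V) = {30, 31, 32} ∉ τ ✗.
  V = {[28=29], [30], [31=32]}: π^{-1}(V) = {28, 29, 30, 31, 32} ∈ τ ✓.
Open sets in the quotient: τ_Q = {{}, {[30]}, {[28=29], [31=32]}, {[28=29], [30], [31=32]}} (4 elements).


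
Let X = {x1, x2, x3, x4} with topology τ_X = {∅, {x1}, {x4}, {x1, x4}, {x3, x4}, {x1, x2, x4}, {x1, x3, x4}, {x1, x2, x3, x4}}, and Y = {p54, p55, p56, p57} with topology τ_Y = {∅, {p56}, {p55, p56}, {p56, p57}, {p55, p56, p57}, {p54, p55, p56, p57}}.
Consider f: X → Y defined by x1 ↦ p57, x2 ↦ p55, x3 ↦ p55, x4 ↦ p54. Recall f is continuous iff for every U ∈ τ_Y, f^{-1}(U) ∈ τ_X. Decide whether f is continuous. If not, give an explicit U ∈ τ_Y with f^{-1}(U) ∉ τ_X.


f is NOT continuous.

Compute f^{-1}(U) for each U ∈ τ_Y:
  U = ∅: f^{-1}(U) = ∅ ∈ τ_X ✓.
  U = {p56}: f^{-1}(U) = ∅ ∈ τ_X ✓.
  U = {p55, p56}: f^{-1}(U) = {x2, x3} ∉ τ_X ✗.
  U = {p56, p57}: f^{-1}(U) = {x1} ∈ τ_X ✓.
  U = {p55, p56, p57}: f^{-1}(U) = {x1, x2, x3} ∉ τ_X ✗.
  U = {p54, p55, p56, p57}: f^{-1}(U) = {x1, x2, x3, x4} ∈ τ_X ✓.
Found U = {p55, p56} with f^{-1}(U) = {x2, x3} not in τ_X. Therefore f is NOT continuous.


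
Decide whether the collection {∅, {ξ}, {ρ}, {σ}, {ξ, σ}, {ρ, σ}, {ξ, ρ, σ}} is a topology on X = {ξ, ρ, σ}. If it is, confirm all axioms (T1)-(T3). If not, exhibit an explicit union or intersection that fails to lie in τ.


τ is NOT a topology on X.

Axiom (T1): ∅ ∈ τ? Yes; X ∈ τ? Yes.
Axiom (T2/T3): check pairwise unions and intersections of members of τ.
Counterexample for (T2): {ξ} ∪ {ρ} = {ξ, ρ} ∉ τ. Therefore τ is NOT a topology.


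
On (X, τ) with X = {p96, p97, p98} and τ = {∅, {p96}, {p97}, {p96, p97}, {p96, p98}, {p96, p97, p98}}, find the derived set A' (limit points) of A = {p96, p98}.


A' = {p98}

For each x ∈ X, list the open sets U ∈ τ with x ∈ U, then check whether U ∩ (A ∖ {x}) ≠ ∅ for every such U.
  x = p96: open {p96} ∋ x has {p96} ∩ (A ∖ {p96}) = ∅, so x is NOT a limit point.
  x = p97: open {p97} ∋ x has {p97} ∩ (A ∖ {p97}) = ∅, so x is NOT a limit point.
  x = p98: opens ∋ x are {p96, p98}, {p96, p97, p98}; each meets A ∖ {p98}, so x IS a limit point.
Collecting: A' = {p98}.


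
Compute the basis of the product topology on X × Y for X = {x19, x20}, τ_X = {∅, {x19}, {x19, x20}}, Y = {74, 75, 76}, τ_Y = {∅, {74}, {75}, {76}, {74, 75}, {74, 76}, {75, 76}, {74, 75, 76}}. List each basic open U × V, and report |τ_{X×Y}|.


Basis B = {∅ × ∅, {x19} × {74}, {x19} × {75}, {x19} × {76}, {x19} × {74, 75}, {x19} × {74, 76}, {x19, x20} × {74}, {x19} × {75, 76}, {x19, x20} × {75}, {x19, x20} × {76}, {x19} × {74, 75, 76}, {x19, x20} × {74, 75}, {x19, x20} × {74, 76}, {x19, x20} × {75, 76}, {x19, x20} × {74, 75, 76}}; |τ_{X×Y}| = 27.

Enumerate products U × V with U ∈ τ_X, V ∈ τ_Y (deduplicated):
  ∅ × ∅ = {} (∅)
  {x19} × {74} = {(x19,74)}
  {x19} × {75} = {(x19,75)}
  {x19} × {76} = {(x19,76)}
  {x19} × {74, 75} = {(x19,74), (x19,75)}
  {x19} × {74, 76} = {(x19,74), (x19,76)}
  {x19, x20} × {74} = {(x19,74), (x20,74)}
  {x19} × {75, 76} = {(x19,75), (x19,76)}
  {x19, x20} × {75} = {(x19,75), (x20,75)}
  {x19, x20} × {76} = {(x19,76), (x20,76)}
  {x19} × {74, 75, 76} = {(x19,74), (x19,75), (x19,76)}
  {x19, x20} × {74, 75} = {(x19,74), (x19,75), (x20,74), (x20,75)}
  {x19, x20} × {74, 76} = {(x19,74), (x19,76), (x20,74), (x20,76)}
  {x19, x20} × {75, 76} = {(x19,75), (x19,76), (x20,75), (x20,76)}
  {x19, x20} × {74, 75, 76} = {(x19,74), (x19,75), (x19,76), (x20,74), (x20,75), (x20,76)}
These 15 distinct sets form the basis B.
Close under arbitrary unions to get τ_{X×Y}; counting gives |τ_{X×Y}| = 27.


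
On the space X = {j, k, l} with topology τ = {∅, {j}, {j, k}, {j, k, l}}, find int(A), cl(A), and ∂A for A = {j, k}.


int(A) = {j, k}, cl(A) = {j, k, l}, ∂A = {l}.

Closed sets in (X, τ) are complements of opens:
  closed(X, τ) = {∅, {l}, {k, l}, {j, k, l}}.
int(A) = ⋃ {U ∈ τ : U ⊆ A}. Opens contained in A: ∅, {j}, {j, k}.
Taking the union of these: int(A) = {j, k}.
cl(A) = ⋂ {C closed : A ⊆ C}. Closed sets containing A: {j, k, l}.
Intersecting these: cl(A) = {j, k, l}.
∂A = cl(A) ∖ int(A) = {j, k, l} ∖ {j, k} = {l}.


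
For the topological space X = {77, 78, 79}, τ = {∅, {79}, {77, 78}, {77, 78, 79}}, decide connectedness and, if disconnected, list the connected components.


(X, τ) is disconnected; components = [{79}, {77, 78}].

Find clopen sets (U ∈ τ with X ∖ U ∈ τ):
  U = ∅, X ∖ U = {77, 78, 79} — both open, so U is clopen.
  U = {79}, X ∖ U = {77, 78} — both open, so U is clopen.
  U = {77, 78}, X ∖ U = {79} — both open, so U is clopen.
  U = {77, 78, 79}, X ∖ U = ∅ — both open, so U is clopen.
Nontrivial clopen(s) exist: e.g. {77, 78}. So (X, τ) is disconnected.
Compute connected components by grouping points that agree on all clopens:
  component: {79}
  component: {77, 78}


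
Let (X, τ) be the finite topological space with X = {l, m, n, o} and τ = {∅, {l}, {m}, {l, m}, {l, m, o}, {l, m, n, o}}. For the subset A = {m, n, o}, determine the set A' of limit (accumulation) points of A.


A' = {n, o}

For each x ∈ X, list the open sets U ∈ τ with x ∈ U, then check whether U ∩ (A ∖ {x}) ≠ ∅ for every such U.
  x = l: open {l} ∋ x has {l} ∩ (A ∖ {l}) = ∅, so x is NOT a limit point.
  x = m: open {m} ∋ x has {m} ∩ (A ∖ {m}) = ∅, so x is NOT a limit point.
  x = n: opens ∋ x are {l, m, n, o}; each meets A ∖ {n}, so x IS a limit point.
  x = o: opens ∋ x are {l, m, o}, {l, m, n, o}; each meets A ∖ {o}, so x IS a limit point.
Collecting: A' = {n, o}.


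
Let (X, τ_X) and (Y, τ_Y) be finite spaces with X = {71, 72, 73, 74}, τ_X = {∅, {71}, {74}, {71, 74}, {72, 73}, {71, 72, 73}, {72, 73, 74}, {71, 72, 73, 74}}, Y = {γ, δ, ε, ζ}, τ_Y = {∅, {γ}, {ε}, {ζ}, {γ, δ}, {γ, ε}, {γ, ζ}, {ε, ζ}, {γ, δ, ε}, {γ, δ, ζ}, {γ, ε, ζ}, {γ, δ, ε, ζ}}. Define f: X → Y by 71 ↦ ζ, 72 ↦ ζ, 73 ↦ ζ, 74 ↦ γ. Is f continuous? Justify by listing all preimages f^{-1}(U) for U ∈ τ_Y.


f IS continuous.

Compute f^{-1}(U) for each U ∈ τ_Y:
  U = ∅: f^{-1}(U) = ∅ ∈ τ_X ✓.
  U = {γ}: f^{-1}(U) = {74} ∈ τ_X ✓.
  U = {ε}: f^{-1}(U) = ∅ ∈ τ_X ✓.
  U = {ζ}: f^{-1}(U) = {71, 72, 73} ∈ τ_X ✓.
  U = {γ, δ}: f^{-1}(U) = {74} ∈ τ_X ✓.
  U = {γ, ε}: f^{-1}(U) = {74} ∈ τ_X ✓.
  U = {γ, ζ}: f^{-1}(U) = {71, 72, 73, 74} ∈ τ_X ✓.
  U = {ε, ζ}: f^{-1}(U) = {71, 72, 73} ∈ τ_X ✓.
  U = {γ, δ, ε}: f^{-1}(U) = {74} ∈ τ_X ✓.
  U = {γ, δ, ζ}: f^{-1}(U) = {71, 72, 73, 74} ∈ τ_X ✓.
  U = {γ, ε, ζ}: f^{-1}(U) = {71, 72, 73, 74} ∈ τ_X ✓.
  U = {γ, δ, ε, ζ}: f^{-1}(U) = {71, 72, 73, 74} ∈ τ_X ✓.
Every preimage lies in τ_X, so f IS continuous.


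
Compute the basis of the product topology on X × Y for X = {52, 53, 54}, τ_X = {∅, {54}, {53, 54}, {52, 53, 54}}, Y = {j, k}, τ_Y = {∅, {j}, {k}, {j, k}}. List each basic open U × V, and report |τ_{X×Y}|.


Basis B = {∅ × ∅, {54} × {j}, {54} × {k}, {53, 54} × {j}, {53, 54} × {k}, {54} × {j, k}, {52, 53, 54} × {j}, {52, 53, 54} × {k}, {53, 54} × {j, k}, {52, 53, 54} × {j, k}}; |τ_{X×Y}| = 16.

Enumerate products U × V with U ∈ τ_X, V ∈ τ_Y (deduplicated):
  ∅ × ∅ = {} (∅)
  {54} × {j} = {(54,j)}
  {54} × {k} = {(54,k)}
  {53, 54} × {j} = {(53,j), (54,j)}
  {53, 54} × {k} = {(53,k), (54,k)}
  {54} × {j, k} = {(54,j), (54,k)}
  {52, 53, 54} × {j} = {(52,j), (53,j), (54,j)}
  {52, 53, 54} × {k} = {(52,k), (53,k), (54,k)}
  {53, 54} × {j, k} = {(53,j), (53,k), (54,j), (54,k)}
  {52, 53, 54} × {j, k} = {(52,j), (52,k), (53,j), (53,k), (54,j), (54,k)}
These 10 distinct sets form the basis B.
Close under arbitrary unions to get τ_{X×Y}; counting gives |τ_{X×Y}| = 16.


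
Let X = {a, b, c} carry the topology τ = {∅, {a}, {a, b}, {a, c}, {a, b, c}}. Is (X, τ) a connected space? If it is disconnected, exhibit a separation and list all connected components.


(X, τ) is connected.

Find clopen sets (U ∈ τ with X ∖ U ∈ τ):
  U = ∅, X ∖ U = {a, b, c} — both open, so U is clopen.
  U = {a, b, c}, X ∖ U = ∅ — both open, so U is clopen.
Only trivial clopens (∅ and X) exist, so (X, τ) is connected.
Compute connected components by grouping points that agree on all clopens:
  component: {a, b, c}


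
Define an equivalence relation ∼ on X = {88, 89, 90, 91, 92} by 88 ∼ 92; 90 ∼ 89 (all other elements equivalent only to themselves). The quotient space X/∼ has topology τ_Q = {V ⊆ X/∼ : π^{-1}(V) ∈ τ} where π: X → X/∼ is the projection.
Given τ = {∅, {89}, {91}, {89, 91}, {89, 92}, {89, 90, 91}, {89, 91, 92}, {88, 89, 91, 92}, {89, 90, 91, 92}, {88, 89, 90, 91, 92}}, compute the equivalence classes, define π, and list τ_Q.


X/∼ = {[88=92], [89=90], [91]}; |τ_Q| = 4.

Equivalence classes: [88=92], [89=90], [91].
Quotient map π: X → X/∼ sends 88 ↦ [88=92], 89 ↦ [89=90], 90 ↦ [89=90], 91 ↦ [91], 92 ↦ [88=92].
For each subset V ⊆ X/∼, compute π^{-1}(V) ⊆ X and check whether π^{-1}(V) ∈ τ. V is open in τ_Q iff π^{-1}(V) ∈ τ.
  V = {}: π^{-1}(V) = ∅ ∈ τ ✓.
  V = {[88=92]}: π^{-1}(V) = {88, 92} ∉ τ ✗.
  V = {[89=90]}: π^{-1}(V) = {89, 90} ∉ τ ✗.
  V = {[88=92], [89=90]}: π^{-1}(V) = {88, 89, 90, 92} ∉ τ ✗.
  V = {[91]}: π^{-1}(V) = {91} ∈ τ ✓.
  V = {[88=92], [91]}: π^{-1}(V) = {88, 91, 92} ∉ τ ✗.
  V = {[89=90], [91]}: π^{-1}(V) = {89, 90, 91} ∈ τ ✓.
  V = {[88=92], [89=90], [91]}: π^{-1}(V) = {88, 89, 90, 91, 92} ∈ τ ✓.
Open sets in the quotient: τ_Q = {{}, {[91]}, {[89=90], [91]}, {[88=92], [89=90], [91]}} (4 elements).


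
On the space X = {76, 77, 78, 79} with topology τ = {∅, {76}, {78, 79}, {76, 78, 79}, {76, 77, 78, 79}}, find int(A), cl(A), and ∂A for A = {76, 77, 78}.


int(A) = {76}, cl(A) = {76, 77, 78, 79}, ∂A = {77, 78, 79}.

Closed sets in (X, τ) are complements of opens:
  closed(X, τ) = {∅, {77}, {76, 77}, {77, 78, 79}, {76, 77, 78, 79}}.
int(A) = ⋃ {U ∈ τ : U ⊆ A}. Opens contained in A: ∅, {76}.
Taking the union of these: int(A) = {76}.
cl(A) = ⋂ {C closed : A ⊆ C}. Closed sets containing A: {76, 77, 78, 79}.
Intersecting these: cl(A) = {76, 77, 78, 79}.
∂A = cl(A) ∖ int(A) = {76, 77, 78, 79} ∖ {76} = {77, 78, 79}.


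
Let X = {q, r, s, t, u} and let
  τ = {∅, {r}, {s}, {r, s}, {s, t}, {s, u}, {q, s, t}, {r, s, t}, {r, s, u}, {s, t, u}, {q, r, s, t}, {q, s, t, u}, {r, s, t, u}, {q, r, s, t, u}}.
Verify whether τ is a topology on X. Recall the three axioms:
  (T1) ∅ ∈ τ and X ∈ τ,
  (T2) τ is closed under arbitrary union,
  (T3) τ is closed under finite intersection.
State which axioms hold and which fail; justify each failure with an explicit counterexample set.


τ IS a topology on X.

Axiom (T1): ∅ ∈ τ? Yes; X ∈ τ? Yes.
Axiom (T2/T3): check pairwise unions and intersections of members of τ.
All pairwise intersections and unions checked — each lies in τ. Therefore τ satisfies (T1), (T2), (T3): it IS a topology on X.


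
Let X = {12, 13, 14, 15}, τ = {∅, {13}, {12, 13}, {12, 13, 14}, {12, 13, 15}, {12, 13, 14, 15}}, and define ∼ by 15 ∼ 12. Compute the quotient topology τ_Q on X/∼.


X/∼ = {[12=15], [13], [14]}; |τ_Q| = 4.

Equivalence classes: [12=15], [13], [14].
Quotient map π: X → X/∼ sends 12 ↦ [12=15], 13 ↦ [13], 14 ↦ [14], 15 ↦ [12=15].
For each subset V ⊆ X/∼, compute π^{-1}(V) ⊆ X and check whether π^{-1}(V) ∈ τ. V is open in τ_Q iff π^{-1}(V) ∈ τ.
  V = {}: π^{-1}(V) = ∅ ∈ τ ✓.
  V = {[12=15]}: π^{-1}(V) = {12, 15} ∉ τ ✗.
  V = {[13]}: π^{-1}(V) = {13} ∈ τ ✓.
  V = {[12=15], [13]}: π^{-1}(V) = {12, 13, 15} ∈ τ ✓.
  V = {[14]}: π^{-1}(V) = {14} ∉ τ ✗.
  V = {[12=15], [14]}: π^{-1}(V) = {12, 14, 15} ∉ τ ✗.
  V = {[13], [14]}: π^{-1}(V) = {13, 14} ∉ τ ✗.
  V = {[12=15], [13], [14]}: π^{-1}(V) = {12, 13, 14, 15} ∈ τ ✓.
Open sets in the quotient: τ_Q = {{}, {[13]}, {[12=15], [13]}, {[12=15], [13], [14]}} (4 elements).
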